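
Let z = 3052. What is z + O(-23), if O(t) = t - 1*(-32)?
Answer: 3061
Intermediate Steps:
O(t) = 32 + t (O(t) = t + 32 = 32 + t)
z + O(-23) = 3052 + (32 - 23) = 3052 + 9 = 3061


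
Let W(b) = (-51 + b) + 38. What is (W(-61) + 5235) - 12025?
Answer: -6864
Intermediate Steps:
W(b) = -13 + b
(W(-61) + 5235) - 12025 = ((-13 - 61) + 5235) - 12025 = (-74 + 5235) - 12025 = 5161 - 12025 = -6864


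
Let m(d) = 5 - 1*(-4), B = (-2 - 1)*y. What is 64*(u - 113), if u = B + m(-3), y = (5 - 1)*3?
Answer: -8960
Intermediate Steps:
y = 12 (y = 4*3 = 12)
B = -36 (B = (-2 - 1)*12 = -3*12 = -36)
m(d) = 9 (m(d) = 5 + 4 = 9)
u = -27 (u = -36 + 9 = -27)
64*(u - 113) = 64*(-27 - 113) = 64*(-140) = -8960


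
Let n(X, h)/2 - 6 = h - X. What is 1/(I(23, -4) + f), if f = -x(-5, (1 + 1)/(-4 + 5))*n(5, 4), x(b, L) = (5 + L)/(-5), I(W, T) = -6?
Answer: ⅛ ≈ 0.12500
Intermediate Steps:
n(X, h) = 12 - 2*X + 2*h (n(X, h) = 12 + 2*(h - X) = 12 + (-2*X + 2*h) = 12 - 2*X + 2*h)
x(b, L) = -1 - L/5 (x(b, L) = (5 + L)*(-⅕) = -1 - L/5)
f = 14 (f = -(-1 - (1 + 1)/(5*(-4 + 5)))*(12 - 2*5 + 2*4) = -(-1 - 2/(5*1))*(12 - 10 + 8) = -(-1 - 2/5)*10 = -(-1 - ⅕*2)*10 = -(-1 - ⅖)*10 = -(-7)*10/5 = -1*(-14) = 14)
1/(I(23, -4) + f) = 1/(-6 + 14) = 1/8 = ⅛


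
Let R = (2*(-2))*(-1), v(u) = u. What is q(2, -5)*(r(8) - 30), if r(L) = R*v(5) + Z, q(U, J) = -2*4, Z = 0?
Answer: 80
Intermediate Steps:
R = 4 (R = -4*(-1) = 4)
q(U, J) = -8
r(L) = 20 (r(L) = 4*5 + 0 = 20 + 0 = 20)
q(2, -5)*(r(8) - 30) = -8*(20 - 30) = -8*(-10) = 80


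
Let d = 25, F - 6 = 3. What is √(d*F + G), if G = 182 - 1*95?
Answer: 2*√78 ≈ 17.664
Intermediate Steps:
F = 9 (F = 6 + 3 = 9)
G = 87 (G = 182 - 95 = 87)
√(d*F + G) = √(25*9 + 87) = √(225 + 87) = √312 = 2*√78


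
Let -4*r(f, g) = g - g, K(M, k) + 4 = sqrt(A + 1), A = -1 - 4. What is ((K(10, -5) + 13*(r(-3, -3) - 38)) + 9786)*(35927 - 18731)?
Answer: 159716448 + 34392*I ≈ 1.5972e+8 + 34392.0*I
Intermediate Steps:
A = -5
K(M, k) = -4 + 2*I (K(M, k) = -4 + sqrt(-5 + 1) = -4 + sqrt(-4) = -4 + 2*I)
r(f, g) = 0 (r(f, g) = -(g - g)/4 = -1/4*0 = 0)
((K(10, -5) + 13*(r(-3, -3) - 38)) + 9786)*(35927 - 18731) = (((-4 + 2*I) + 13*(0 - 38)) + 9786)*(35927 - 18731) = (((-4 + 2*I) + 13*(-38)) + 9786)*17196 = (((-4 + 2*I) - 494) + 9786)*17196 = ((-498 + 2*I) + 9786)*17196 = (9288 + 2*I)*17196 = 159716448 + 34392*I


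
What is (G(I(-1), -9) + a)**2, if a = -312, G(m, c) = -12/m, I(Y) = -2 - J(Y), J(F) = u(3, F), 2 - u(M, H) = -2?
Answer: 96100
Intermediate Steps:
u(M, H) = 4 (u(M, H) = 2 - 1*(-2) = 2 + 2 = 4)
J(F) = 4
I(Y) = -6 (I(Y) = -2 - 1*4 = -2 - 4 = -6)
(G(I(-1), -9) + a)**2 = (-12/(-6) - 312)**2 = (-12*(-1/6) - 312)**2 = (2 - 312)**2 = (-310)**2 = 96100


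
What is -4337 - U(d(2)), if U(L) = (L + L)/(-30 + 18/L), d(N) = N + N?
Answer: -221171/51 ≈ -4336.7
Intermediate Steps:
d(N) = 2*N
U(L) = 2*L/(-30 + 18/L) (U(L) = (2*L)/(-30 + 18/L) = 2*L/(-30 + 18/L))
-4337 - U(d(2)) = -4337 - (-1)*(2*2)²/(-9 + 15*(2*2)) = -4337 - (-1)*4²/(-9 + 15*4) = -4337 - (-1)*16/(-9 + 60) = -4337 - (-1)*16/51 = -4337 - 1*(-16/51) = -4337 + 16/51 = -221171/51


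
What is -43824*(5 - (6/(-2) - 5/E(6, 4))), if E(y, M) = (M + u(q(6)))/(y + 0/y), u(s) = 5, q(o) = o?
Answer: -496672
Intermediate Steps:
E(y, M) = (5 + M)/y (E(y, M) = (M + 5)/(y + 0/y) = (5 + M)/(y + 0) = (5 + M)/y)
-43824*(5 - (6/(-2) - 5/E(6, 4))) = -43824*(5 - (6/(-2) - 5*6/(5 + 4))) = -43824*(5 - (6*(-½) - 5/((⅙)*9))) = -43824*(5 - (-3 - 5/3/2)) = -43824*(5 - (-3 - 5*⅔)) = -43824*(5 - (-3 - 10/3)) = -43824*(5 - 1*(-19/3)) = -43824*(5 + 19/3) = -43824*34/3 = -496672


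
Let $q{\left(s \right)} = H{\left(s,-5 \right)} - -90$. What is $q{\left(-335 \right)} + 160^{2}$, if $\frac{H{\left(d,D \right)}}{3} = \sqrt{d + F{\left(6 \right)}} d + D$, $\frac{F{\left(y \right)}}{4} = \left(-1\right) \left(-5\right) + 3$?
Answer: $25675 - 1005 i \sqrt{303} \approx 25675.0 - 17494.0 i$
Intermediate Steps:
$F{\left(y \right)} = 32$ ($F{\left(y \right)} = 4 \left(\left(-1\right) \left(-5\right) + 3\right) = 4 \left(5 + 3\right) = 4 \cdot 8 = 32$)
$H{\left(d,D \right)} = 3 D + 3 d \sqrt{32 + d}$ ($H{\left(d,D \right)} = 3 \left(\sqrt{d + 32} d + D\right) = 3 \left(\sqrt{32 + d} d + D\right) = 3 \left(d \sqrt{32 + d} + D\right) = 3 \left(D + d \sqrt{32 + d}\right) = 3 D + 3 d \sqrt{32 + d}$)
$q{\left(s \right)} = 75 + 3 s \sqrt{32 + s}$ ($q{\left(s \right)} = \left(3 \left(-5\right) + 3 s \sqrt{32 + s}\right) - -90 = \left(-15 + 3 s \sqrt{32 + s}\right) + 90 = 75 + 3 s \sqrt{32 + s}$)
$q{\left(-335 \right)} + 160^{2} = \left(75 + 3 \left(-335\right) \sqrt{32 - 335}\right) + 160^{2} = \left(75 + 3 \left(-335\right) \sqrt{-303}\right) + 25600 = \left(75 + 3 \left(-335\right) i \sqrt{303}\right) + 25600 = \left(75 - 1005 i \sqrt{303}\right) + 25600 = 25675 - 1005 i \sqrt{303}$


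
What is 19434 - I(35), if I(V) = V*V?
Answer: 18209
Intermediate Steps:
I(V) = V²
19434 - I(35) = 19434 - 1*35² = 19434 - 1*1225 = 19434 - 1225 = 18209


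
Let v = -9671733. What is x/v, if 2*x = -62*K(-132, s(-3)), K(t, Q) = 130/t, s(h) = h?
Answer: -2015/638334378 ≈ -3.1567e-6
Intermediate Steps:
x = 2015/66 (x = (-8060/(-132))/2 = (-8060*(-1)/132)/2 = (-62*(-65/66))/2 = (1/2)*(2015/33) = 2015/66 ≈ 30.530)
x/v = (2015/66)/(-9671733) = (2015/66)*(-1/9671733) = -2015/638334378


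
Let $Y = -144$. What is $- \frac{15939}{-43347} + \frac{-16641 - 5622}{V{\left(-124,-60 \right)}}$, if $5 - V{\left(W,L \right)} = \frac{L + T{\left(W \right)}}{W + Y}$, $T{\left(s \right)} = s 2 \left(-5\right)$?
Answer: $- \frac{7183028213}{3034290} \approx -2367.3$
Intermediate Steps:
$T{\left(s \right)} = - 10 s$ ($T{\left(s \right)} = 2 s \left(-5\right) = - 10 s$)
$V{\left(W,L \right)} = 5 - \frac{L - 10 W}{-144 + W}$ ($V{\left(W,L \right)} = 5 - \frac{L - 10 W}{W - 144} = 5 - \frac{L - 10 W}{-144 + W}$)
$- \frac{15939}{-43347} + \frac{-16641 - 5622}{V{\left(-124,-60 \right)}} = - \frac{15939}{-43347} + \frac{-16641 - 5622}{\frac{1}{-144 - 124} \left(-720 - -60 + 15 \left(-124\right)\right)} = \left(-15939\right) \left(- \frac{1}{43347}\right) + \frac{-16641 - 5622}{\frac{1}{-268} \left(-720 + 60 - 1860\right)} = \frac{5313}{14449} - \frac{22263}{\left(- \frac{1}{268}\right) \left(-2520\right)} = \frac{5313}{14449} - \frac{22263}{\frac{630}{67}} = \frac{5313}{14449} - \frac{497207}{210} = - \frac{7183028213}{3034290}$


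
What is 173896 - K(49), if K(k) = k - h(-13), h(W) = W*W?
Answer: 174016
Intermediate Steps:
h(W) = W²
K(k) = -169 + k (K(k) = k - 1*(-13)² = k - 1*169 = k - 169 = -169 + k)
173896 - K(49) = 173896 - (-169 + 49) = 173896 - 1*(-120) = 173896 + 120 = 174016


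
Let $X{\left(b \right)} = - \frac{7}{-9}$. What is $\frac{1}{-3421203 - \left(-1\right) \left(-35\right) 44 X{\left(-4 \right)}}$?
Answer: $- \frac{9}{30801607} \approx -2.9219 \cdot 10^{-7}$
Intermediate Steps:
$X{\left(b \right)} = \frac{7}{9}$ ($X{\left(b \right)} = \left(-7\right) \left(- \frac{1}{9}\right) = \frac{7}{9}$)
$\frac{1}{-3421203 - \left(-1\right) \left(-35\right) 44 X{\left(-4 \right)}} = \frac{1}{-3421203 - \left(-1\right) \left(-35\right) 44 \cdot \frac{7}{9}} = \frac{1}{-3421203 - 35 \cdot 44 \cdot \frac{7}{9}} = \frac{1}{-3421203 - 1540 \cdot \frac{7}{9}} = \frac{1}{-3421203 - \frac{10780}{9}} = \frac{1}{- \frac{30801607}{9}} = - \frac{9}{30801607}$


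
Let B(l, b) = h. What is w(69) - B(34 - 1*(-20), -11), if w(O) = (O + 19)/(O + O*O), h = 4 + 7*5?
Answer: -94141/2415 ≈ -38.982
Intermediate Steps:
h = 39 (h = 4 + 35 = 39)
B(l, b) = 39
w(O) = (19 + O)/(O + O²)
w(69) - B(34 - 1*(-20), -11) = (19 + 69)/(69*(1 + 69)) - 1*39 = (1/69)*88/70 - 39 = (1/69)*(1/70)*88 - 39 = 44/2415 - 39 = -94141/2415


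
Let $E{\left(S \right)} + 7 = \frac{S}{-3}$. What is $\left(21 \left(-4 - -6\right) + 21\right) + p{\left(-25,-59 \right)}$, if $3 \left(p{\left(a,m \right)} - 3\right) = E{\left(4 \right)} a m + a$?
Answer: $- \frac{36356}{9} \approx -4039.6$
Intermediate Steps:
$E{\left(S \right)} = -7 - \frac{S}{3}$ ($E{\left(S \right)} = -7 + \frac{S}{-3} = -7 + S \left(- \frac{1}{3}\right) = -7 - \frac{S}{3}$)
$p{\left(a,m \right)} = 3 + \frac{a}{3} - \frac{25 a m}{9}$ ($p{\left(a,m \right)} = 3 + \frac{\left(-7 - \frac{4}{3}\right) a m + a}{3} = 3 + \frac{- \frac{25 a}{3} m + a}{3} = 3 + \frac{- \frac{25 a m}{3} + a}{3} = 3 + \frac{a - \frac{25 a m}{3}}{3} = 3 - \left(- \frac{a}{3} + \frac{25 a m}{9}\right) = 3 + \frac{a}{3} - \frac{25 a m}{9}$)
$\left(21 \left(-4 - -6\right) + 21\right) + p{\left(-25,-59 \right)} = \left(21 \left(-4 - -6\right) + 21\right) + \left(3 + \frac{1}{3} \left(-25\right) - \left(- \frac{625}{9}\right) \left(-59\right)\right) = \left(21 \left(-4 + 6\right) + 21\right) - \frac{36923}{9} = \left(21 \cdot 2 + 21\right) - \frac{36923}{9} = \left(42 + 21\right) - \frac{36923}{9} = 63 - \frac{36923}{9} = - \frac{36356}{9}$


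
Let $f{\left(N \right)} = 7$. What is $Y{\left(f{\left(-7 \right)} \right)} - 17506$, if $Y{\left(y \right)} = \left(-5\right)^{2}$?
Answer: $-17481$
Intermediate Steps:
$Y{\left(y \right)} = 25$
$Y{\left(f{\left(-7 \right)} \right)} - 17506 = 25 - 17506 = -17481$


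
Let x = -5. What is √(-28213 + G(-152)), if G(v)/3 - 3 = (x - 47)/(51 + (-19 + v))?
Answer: I*√2820270/10 ≈ 167.94*I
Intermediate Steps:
G(v) = 9 - 156/(32 + v) (G(v) = 9 + 3*((-5 - 47)/(51 + (-19 + v))) = 9 + 3*(-52/(32 + v)) = 9 - 156/(32 + v))
√(-28213 + G(-152)) = √(-28213 + 3*(44 + 3*(-152))/(32 - 152)) = √(-28213 + 3*(44 - 456)/(-120)) = √(-28213 + 3*(-1/120)*(-412)) = √(-28213 + 103/10) = √(-282027/10) = I*√2820270/10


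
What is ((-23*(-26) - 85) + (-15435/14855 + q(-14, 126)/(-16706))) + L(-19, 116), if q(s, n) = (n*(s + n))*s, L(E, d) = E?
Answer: 12527182475/24816763 ≈ 504.79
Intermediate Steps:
q(s, n) = n*s*(n + s) (q(s, n) = (n*(n + s))*s = n*s*(n + s))
((-23*(-26) - 85) + (-15435/14855 + q(-14, 126)/(-16706))) + L(-19, 116) = ((-23*(-26) - 85) + (-15435/14855 + (126*(-14)*(126 - 14))/(-16706))) - 19 = ((598 - 85) + (-15435*1/14855 + (126*(-14)*112)*(-1/16706))) - 19 = (513 + (-3087/2971 - 197568*(-1/16706))) - 19 = (513 + (-3087/2971 + 98784/8353)) - 19 = (513 + 267701553/24816763) - 19 = 12998700972/24816763 - 19 = 12527182475/24816763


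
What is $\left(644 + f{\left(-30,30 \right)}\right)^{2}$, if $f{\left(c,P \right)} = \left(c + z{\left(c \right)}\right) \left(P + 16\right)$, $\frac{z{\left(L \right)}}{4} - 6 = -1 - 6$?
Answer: $846400$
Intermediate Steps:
$z{\left(L \right)} = -4$ ($z{\left(L \right)} = 24 + 4 \left(-1 - 6\right) = 24 + 4 \left(-7\right) = 24 - 28 = -4$)
$f{\left(c,P \right)} = \left(-4 + c\right) \left(16 + P\right)$ ($f{\left(c,P \right)} = \left(c - 4\right) \left(P + 16\right) = \left(-4 + c\right) \left(16 + P\right)$)
$\left(644 + f{\left(-30,30 \right)}\right)^{2} = \left(644 + \left(-64 - 120 + 16 \left(-30\right) + 30 \left(-30\right)\right)\right)^{2} = \left(644 - 1564\right)^{2} = \left(-920\right)^{2} = 846400$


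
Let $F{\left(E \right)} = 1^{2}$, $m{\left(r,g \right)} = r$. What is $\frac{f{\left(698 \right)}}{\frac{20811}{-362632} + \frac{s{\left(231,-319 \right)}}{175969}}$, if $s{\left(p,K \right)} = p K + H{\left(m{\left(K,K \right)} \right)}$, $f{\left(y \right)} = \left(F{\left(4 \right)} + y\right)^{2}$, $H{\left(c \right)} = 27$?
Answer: $- \frac{3464289147259912}{3374921027} \approx -1.0265 \cdot 10^{6}$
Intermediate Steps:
$F{\left(E \right)} = 1$
$f{\left(y \right)} = \left(1 + y\right)^{2}$
$s{\left(p,K \right)} = 27 + K p$ ($s{\left(p,K \right)} = p K + 27 = K p + 27 = 27 + K p$)
$\frac{f{\left(698 \right)}}{\frac{20811}{-362632} + \frac{s{\left(231,-319 \right)}}{175969}} = \frac{\left(1 + 698\right)^{2}}{\frac{20811}{-362632} + \frac{27 - 73689}{175969}} = \frac{699^{2}}{20811 \left(- \frac{1}{362632}\right) + \left(27 - 73689\right) \frac{1}{175969}} = \frac{488601}{- \frac{20811}{362632} - \frac{73662}{175969}} = \frac{488601}{- \frac{30374289243}{63811990408}} = 488601 \left(- \frac{63811990408}{30374289243}\right) = - \frac{3464289147259912}{3374921027}$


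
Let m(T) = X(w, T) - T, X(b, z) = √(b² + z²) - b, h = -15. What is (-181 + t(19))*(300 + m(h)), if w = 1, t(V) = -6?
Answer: -58718 - 187*√226 ≈ -61529.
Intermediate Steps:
m(T) = -1 + √(1 + T²) - T (m(T) = (√(1² + T²) - 1*1) - T = (√(1 + T²) - 1) - T = (-1 + √(1 + T²)) - T = -1 + √(1 + T²) - T)
(-181 + t(19))*(300 + m(h)) = (-181 - 6)*(300 + (-1 + √(1 + (-15)²) - 1*(-15))) = -187*(300 + (-1 + √(1 + 225) + 15)) = -187*(300 + (-1 + √226 + 15)) = -187*(300 + (14 + √226)) = -187*(314 + √226) = -58718 - 187*√226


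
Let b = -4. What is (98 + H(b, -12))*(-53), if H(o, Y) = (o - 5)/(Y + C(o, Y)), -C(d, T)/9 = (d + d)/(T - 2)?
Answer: -208873/40 ≈ -5221.8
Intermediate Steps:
C(d, T) = -18*d/(-2 + T) (C(d, T) = -9*(d + d)/(T - 2) = -9*2*d/(-2 + T) = -18*d/(-2 + T))
H(o, Y) = (-5 + o)/(Y - 18*o/(-2 + Y)) (H(o, Y) = (o - 5)/(Y - 18*o/(-2 + Y)) = (-5 + o)/(Y - 18*o/(-2 + Y)))
(98 + H(b, -12))*(-53) = (98 + (-5 - 4)*(-2 - 12)/(-18*(-4) - 12*(-2 - 12)))*(-53) = (98 - 9*(-14)/(72 - 12*(-14)))*(-53) = (98 - 9*(-14)/(72 + 168))*(-53) = (98 - 9*(-14)/240)*(-53) = (98 + (1/240)*(-9)*(-14))*(-53) = (98 + 21/40)*(-53) = (3941/40)*(-53) = -208873/40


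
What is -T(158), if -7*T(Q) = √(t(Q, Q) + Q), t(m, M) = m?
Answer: 2*√79/7 ≈ 2.5395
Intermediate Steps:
T(Q) = -√2*√Q/7 (T(Q) = -√(Q + Q)/7 = -√2*√Q/7)
-T(158) = -(-1)*√2*√158/7 = -(-2)*√79/7 = 2*√79/7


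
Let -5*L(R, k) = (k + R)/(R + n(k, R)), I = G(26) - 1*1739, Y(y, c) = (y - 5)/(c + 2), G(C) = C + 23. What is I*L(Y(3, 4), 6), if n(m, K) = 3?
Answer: 2873/4 ≈ 718.25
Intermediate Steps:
G(C) = 23 + C
Y(y, c) = (-5 + y)/(2 + c)
I = -1690 (I = (23 + 26) - 1*1739 = 49 - 1739 = -1690)
L(R, k) = -(R + k)/(5*(3 + R)) (L(R, k) = -(k + R)/(5*(R + 3)) = -(R + k)/(5*(3 + R)))
I*L(Y(3, 4), 6) = -338*(-(-5 + 3)/(2 + 4) - 1*6)/(3 + (-5 + 3)/(2 + 4)) = -338*(-(-2)/6 - 6)/(3 - 2/6) = -338*(-(-2)/6 - 6)/(3 + (1/6)*(-2)) = -338*(-1*(-1/3) - 6)/(3 - 1/3) = -338*(1/3 - 6)/8/3 = -338*3*(-17)/(8*3) = -1690*(-17/40) = 2873/4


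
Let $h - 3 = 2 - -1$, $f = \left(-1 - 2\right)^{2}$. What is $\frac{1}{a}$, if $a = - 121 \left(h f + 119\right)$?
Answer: $- \frac{1}{20933} \approx -4.7771 \cdot 10^{-5}$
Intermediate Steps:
$f = 9$ ($f = \left(-3\right)^{2} = 9$)
$h = 6$ ($h = 3 + \left(2 - -1\right) = 3 + \left(2 + 1\right) = 3 + 3 = 6$)
$a = -20933$ ($a = - 121 \left(6 \cdot 9 + 119\right) = - 121 \left(54 + 119\right) = \left(-121\right) 173 = -20933$)
$\frac{1}{a} = \frac{1}{-20933} = - \frac{1}{20933}$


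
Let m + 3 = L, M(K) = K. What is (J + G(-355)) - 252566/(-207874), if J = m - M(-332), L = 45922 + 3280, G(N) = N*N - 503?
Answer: 18194609944/103937 ≈ 1.7505e+5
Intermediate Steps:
G(N) = -503 + N² (G(N) = N² - 503 = -503 + N²)
L = 49202
m = 49199 (m = -3 + 49202 = 49199)
J = 49531 (J = 49199 - 1*(-332) = 49199 + 332 = 49531)
(J + G(-355)) - 252566/(-207874) = (49531 + (-503 + (-355)²)) - 252566/(-207874) = (49531 + (-503 + 126025)) - 252566*(-1/207874) = (49531 + 125522) + 126283/103937 = 175053 + 126283/103937 = 18194609944/103937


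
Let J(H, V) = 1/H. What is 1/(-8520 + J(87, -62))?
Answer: -87/741239 ≈ -0.00011737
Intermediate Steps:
1/(-8520 + J(87, -62)) = 1/(-8520 + 1/87) = 1/(-741239/87) = -87/741239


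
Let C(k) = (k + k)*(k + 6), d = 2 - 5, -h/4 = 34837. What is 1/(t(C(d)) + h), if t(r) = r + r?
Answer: -1/139384 ≈ -7.1744e-6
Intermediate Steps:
h = -139348 (h = -4*34837 = -139348)
d = -3
C(k) = 2*k*(6 + k) (C(k) = (2*k)*(6 + k) = 2*k*(6 + k))
t(r) = 2*r
1/(t(C(d)) + h) = 1/(2*(2*(-3)*(6 - 3)) - 139348) = 1/(2*(2*(-3)*3) - 139348) = 1/(2*(-18) - 139348) = 1/(-36 - 139348) = 1/(-139384) = -1/139384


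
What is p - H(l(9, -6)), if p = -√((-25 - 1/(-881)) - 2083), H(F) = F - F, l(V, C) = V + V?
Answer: -I*√1636146507/881 ≈ -45.913*I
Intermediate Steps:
l(V, C) = 2*V
H(F) = 0
p = -I*√1636146507/881 (p = -√((-25 - 1*(-1/881)) - 2083) = -√((-25 + 1/881) - 2083) = -√(-22024/881 - 2083) = -√(-1857147/881) = -I*√1636146507/881 ≈ -45.913*I)
p - H(l(9, -6)) = -I*√1636146507/881 - 1*0 = -I*√1636146507/881 + 0 = -I*√1636146507/881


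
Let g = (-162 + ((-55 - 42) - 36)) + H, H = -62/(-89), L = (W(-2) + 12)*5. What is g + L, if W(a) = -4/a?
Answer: -19963/89 ≈ -224.30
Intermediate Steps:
L = 70 (L = (-4/(-2) + 12)*5 = (-4*(-½) + 12)*5 = (2 + 12)*5 = 14*5 = 70)
H = 62/89 (H = -62*(-1/89) = 62/89 ≈ 0.69663)
g = -26193/89 (g = (-162 + ((-55 - 42) - 36)) + 62/89 = (-162 + (-97 - 36)) + 62/89 = (-162 - 133) + 62/89 = -295 + 62/89 = -26193/89 ≈ -294.30)
g + L = -26193/89 + 70 = -19963/89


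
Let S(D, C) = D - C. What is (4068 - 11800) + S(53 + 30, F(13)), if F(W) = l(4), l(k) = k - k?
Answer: -7649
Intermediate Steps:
l(k) = 0
F(W) = 0
(4068 - 11800) + S(53 + 30, F(13)) = (4068 - 11800) + ((53 + 30) - 1*0) = -7732 + (83 + 0) = -7732 + 83 = -7649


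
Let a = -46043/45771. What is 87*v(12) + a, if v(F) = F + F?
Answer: 95523805/45771 ≈ 2087.0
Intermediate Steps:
a = -46043/45771 (a = -46043*1/45771 = -46043/45771 ≈ -1.0059)
v(F) = 2*F
87*v(12) + a = 87*(2*12) - 46043/45771 = 87*24 - 46043/45771 = 2088 - 46043/45771 = 95523805/45771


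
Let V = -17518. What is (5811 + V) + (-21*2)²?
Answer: -9943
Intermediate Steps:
(5811 + V) + (-21*2)² = (5811 - 17518) + (-21*2)² = -11707 + (-42)² = -11707 + 1764 = -9943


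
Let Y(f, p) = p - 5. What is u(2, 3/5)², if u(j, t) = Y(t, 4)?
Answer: 1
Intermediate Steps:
Y(f, p) = -5 + p
u(j, t) = -1 (u(j, t) = -5 + 4 = -1)
u(2, 3/5)² = (-1)² = 1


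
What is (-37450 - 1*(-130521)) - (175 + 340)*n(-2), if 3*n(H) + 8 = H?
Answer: 284363/3 ≈ 94788.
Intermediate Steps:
n(H) = -8/3 + H/3
(-37450 - 1*(-130521)) - (175 + 340)*n(-2) = (-37450 - 1*(-130521)) - (175 + 340)*(-8/3 + (1/3)*(-2)) = (-37450 + 130521) - 515*(-8/3 - 2/3) = 93071 - 515*(-10)/3 = 93071 - 1*(-5150/3) = 93071 + 5150/3 = 284363/3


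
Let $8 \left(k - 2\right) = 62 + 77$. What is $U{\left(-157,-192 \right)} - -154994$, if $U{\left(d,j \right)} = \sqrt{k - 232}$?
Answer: $154994 + \frac{9 i \sqrt{42}}{4} \approx 1.5499 \cdot 10^{5} + 14.582 i$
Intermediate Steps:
$k = \frac{155}{8}$ ($k = 2 + \frac{62 + 77}{8} = 2 + \frac{1}{8} \cdot 139 = 2 + \frac{139}{8} = \frac{155}{8} \approx 19.375$)
$U{\left(d,j \right)} = \frac{9 i \sqrt{42}}{4}$ ($U{\left(d,j \right)} = \sqrt{\frac{155}{8} - 232} = \sqrt{- \frac{1701}{8}} = \frac{9 i \sqrt{42}}{4}$)
$U{\left(-157,-192 \right)} - -154994 = \frac{9 i \sqrt{42}}{4} - -154994 = \frac{9 i \sqrt{42}}{4} + 154994 = 154994 + \frac{9 i \sqrt{42}}{4}$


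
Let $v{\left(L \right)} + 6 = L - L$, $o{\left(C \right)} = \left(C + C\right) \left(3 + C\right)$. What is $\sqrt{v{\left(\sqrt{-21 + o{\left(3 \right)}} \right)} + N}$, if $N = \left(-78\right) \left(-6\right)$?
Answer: $\sqrt{462} \approx 21.494$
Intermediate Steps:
$o{\left(C \right)} = 2 C \left(3 + C\right)$
$v{\left(L \right)} = -6$ ($v{\left(L \right)} = -6 + \left(L - L\right) = -6 + 0 = -6$)
$N = 468$
$\sqrt{v{\left(\sqrt{-21 + o{\left(3 \right)}} \right)} + N} = \sqrt{-6 + 468} = \sqrt{462}$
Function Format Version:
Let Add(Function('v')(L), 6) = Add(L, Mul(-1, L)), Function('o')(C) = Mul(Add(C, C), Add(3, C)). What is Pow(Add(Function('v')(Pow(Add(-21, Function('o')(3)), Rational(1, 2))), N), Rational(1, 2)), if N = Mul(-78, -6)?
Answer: Pow(462, Rational(1, 2)) ≈ 21.494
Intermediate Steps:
Function('o')(C) = Mul(2, C, Add(3, C)) (Function('o')(C) = Mul(Mul(2, C), Add(3, C)) = Mul(2, C, Add(3, C)))
Function('v')(L) = -6 (Function('v')(L) = Add(-6, Add(L, Mul(-1, L))) = Add(-6, 0) = -6)
N = 468
Pow(Add(Function('v')(Pow(Add(-21, Function('o')(3)), Rational(1, 2))), N), Rational(1, 2)) = Pow(Add(-6, 468), Rational(1, 2)) = Pow(462, Rational(1, 2))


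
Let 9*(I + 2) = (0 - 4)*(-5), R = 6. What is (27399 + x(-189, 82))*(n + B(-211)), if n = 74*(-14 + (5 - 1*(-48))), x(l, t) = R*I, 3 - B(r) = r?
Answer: 254823100/3 ≈ 8.4941e+7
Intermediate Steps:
I = 2/9 (I = -2 + ((0 - 4)*(-5))/9 = -2 + (-4*(-5))/9 = -2 + (⅑)*20 = -2 + 20/9 = 2/9 ≈ 0.22222)
B(r) = 3 - r
x(l, t) = 4/3 (x(l, t) = 6*(2/9) = 4/3)
n = 2886 (n = 74*(-14 + (5 + 48)) = 74*(-14 + 53) = 74*39 = 2886)
(27399 + x(-189, 82))*(n + B(-211)) = (27399 + 4/3)*(2886 + (3 - 1*(-211))) = 82201*(2886 + (3 + 211))/3 = 82201*(2886 + 214)/3 = (82201/3)*3100 = 254823100/3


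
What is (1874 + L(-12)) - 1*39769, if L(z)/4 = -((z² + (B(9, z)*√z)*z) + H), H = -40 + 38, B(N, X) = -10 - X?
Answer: -38463 + 192*I*√3 ≈ -38463.0 + 332.55*I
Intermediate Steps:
H = -2
L(z) = 8 - 4*z² - 4*z^(3/2)*(-10 - z) (L(z) = 4*(-((z² + ((-10 - z)*√z)*z) - 2)) = 4*(-((z² + (√z*(-10 - z))*z) - 2)) = 4*(-((z² + z^(3/2)*(-10 - z)) - 2)) = 4*(-(-2 + z² + z^(3/2)*(-10 - z))) = 4*(2 - z² - z^(3/2)*(-10 - z)) = 8 - 4*z² - 4*z^(3/2)*(-10 - z))
(1874 + L(-12)) - 1*39769 = (1874 + (8 - 4*(-12)² + 4*(-12)^(3/2)*(10 - 12))) - 1*39769 = (1874 + (8 - 4*144 + 4*(-24*I*√3)*(-2))) - 39769 = (1874 + (8 - 576 + 192*I*√3)) - 39769 = (1874 + (-568 + 192*I*√3)) - 39769 = (1306 + 192*I*√3) - 39769 = -38463 + 192*I*√3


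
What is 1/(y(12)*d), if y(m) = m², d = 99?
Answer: 1/14256 ≈ 7.0146e-5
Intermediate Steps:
1/(y(12)*d) = 1/(12²*99) = 1/(144*99) = 1/14256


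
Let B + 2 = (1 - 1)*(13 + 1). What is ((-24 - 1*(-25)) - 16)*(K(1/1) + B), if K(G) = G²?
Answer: 15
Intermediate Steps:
B = -2 (B = -2 + (1 - 1)*(13 + 1) = -2 + 0*14 = -2 + 0 = -2)
((-24 - 1*(-25)) - 16)*(K(1/1) + B) = ((-24 - 1*(-25)) - 16)*((1/1)² - 2) = ((-24 + 25) - 16)*(1² - 2) = (1 - 16)*(1 - 2) = -15*(-1) = 15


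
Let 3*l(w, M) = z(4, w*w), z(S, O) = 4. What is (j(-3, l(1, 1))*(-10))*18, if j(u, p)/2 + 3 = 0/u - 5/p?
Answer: 2430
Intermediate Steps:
l(w, M) = 4/3 (l(w, M) = (⅓)*4 = 4/3)
j(u, p) = -6 - 10/p (j(u, p) = -6 + 2*(0/u - 5/p) = -6 + 2*(0 - 5/p) = -6 + 2*(-5/p) = -6 - 10/p)
(j(-3, l(1, 1))*(-10))*18 = ((-6 - 10/4/3)*(-10))*18 = ((-6 - 10*¾)*(-10))*18 = ((-6 - 15/2)*(-10))*18 = -27/2*(-10)*18 = 135*18 = 2430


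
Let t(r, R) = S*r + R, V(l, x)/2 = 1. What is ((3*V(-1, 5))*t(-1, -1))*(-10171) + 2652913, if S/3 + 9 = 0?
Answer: 1066237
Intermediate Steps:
S = -27 (S = -27 + 3*0 = -27 + 0 = -27)
V(l, x) = 2 (V(l, x) = 2*1 = 2)
t(r, R) = R - 27*r (t(r, R) = -27*r + R = R - 27*r)
((3*V(-1, 5))*t(-1, -1))*(-10171) + 2652913 = ((3*2)*(-1 - 27*(-1)))*(-10171) + 2652913 = (6*(-1 + 27))*(-10171) + 2652913 = (6*26)*(-10171) + 2652913 = 156*(-10171) + 2652913 = -1586676 + 2652913 = 1066237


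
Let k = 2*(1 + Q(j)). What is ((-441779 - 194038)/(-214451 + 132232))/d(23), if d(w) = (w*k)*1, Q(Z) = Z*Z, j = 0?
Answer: 635817/3782074 ≈ 0.16811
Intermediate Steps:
Q(Z) = Z**2
k = 2 (k = 2*(1 + 0**2) = 2*(1 + 0) = 2*1 = 2)
d(w) = 2*w (d(w) = (w*2)*1 = (2*w)*1 = 2*w)
((-441779 - 194038)/(-214451 + 132232))/d(23) = ((-441779 - 194038)/(-214451 + 132232))/((2*23)) = -635817/(-82219)/46 = -635817*(-1/82219)*(1/46) = (635817/82219)*(1/46) = 635817/3782074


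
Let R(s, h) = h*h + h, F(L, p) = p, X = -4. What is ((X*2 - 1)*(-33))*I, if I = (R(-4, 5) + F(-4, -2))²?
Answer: 232848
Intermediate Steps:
R(s, h) = h + h² (R(s, h) = h² + h = h + h²)
I = 784 (I = (5*(1 + 5) - 2)² = (5*6 - 2)² = (30 - 2)² = 28² = 784)
((X*2 - 1)*(-33))*I = ((-4*2 - 1)*(-33))*784 = ((-8 - 1)*(-33))*784 = -9*(-33)*784 = 297*784 = 232848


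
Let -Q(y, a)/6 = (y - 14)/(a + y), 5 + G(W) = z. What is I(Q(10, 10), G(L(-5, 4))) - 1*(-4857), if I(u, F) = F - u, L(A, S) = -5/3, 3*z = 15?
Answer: 24279/5 ≈ 4855.8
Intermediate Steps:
z = 5 (z = (1/3)*15 = 5)
L(A, S) = -5/3 (L(A, S) = -5*1/3 = -5/3)
G(W) = 0 (G(W) = -5 + 5 = 0)
Q(y, a) = -6*(-14 + y)/(a + y) (Q(y, a) = -6*(y - 14)/(a + y) = -6*(-14 + y)/(a + y))
I(Q(10, 10), G(L(-5, 4))) - 1*(-4857) = (0 - 6*(14 - 1*10)/(10 + 10)) - 1*(-4857) = (0 - 6*(14 - 10)/20) + 4857 = (0 - 6*4/20) + 4857 = (0 - 1*6/5) + 4857 = (0 - 6/5) + 4857 = -6/5 + 4857 = 24279/5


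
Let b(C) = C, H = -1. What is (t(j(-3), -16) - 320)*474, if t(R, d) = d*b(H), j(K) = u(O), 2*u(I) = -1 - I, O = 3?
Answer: -144096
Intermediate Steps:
u(I) = -½ - I/2 (u(I) = (-1 - I)/2 = -½ - I/2)
j(K) = -2 (j(K) = -½ - ½*3 = -½ - 3/2 = -2)
t(R, d) = -d (t(R, d) = d*(-1) = -d)
(t(j(-3), -16) - 320)*474 = (-1*(-16) - 320)*474 = (16 - 320)*474 = -304*474 = -144096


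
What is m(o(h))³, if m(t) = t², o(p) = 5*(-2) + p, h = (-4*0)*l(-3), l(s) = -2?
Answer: 1000000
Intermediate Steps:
h = 0 (h = -4*0*(-2) = 0*(-2) = 0)
o(p) = -10 + p
m(o(h))³ = ((-10 + 0)²)³ = ((-10)²)³ = 100³ = 1000000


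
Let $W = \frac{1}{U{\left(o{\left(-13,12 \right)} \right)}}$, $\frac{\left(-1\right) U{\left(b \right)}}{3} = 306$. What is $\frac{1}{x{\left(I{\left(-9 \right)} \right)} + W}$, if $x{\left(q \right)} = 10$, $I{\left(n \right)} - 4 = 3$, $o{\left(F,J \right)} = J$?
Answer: $\frac{918}{9179} \approx 0.10001$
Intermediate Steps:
$I{\left(n \right)} = 7$ ($I{\left(n \right)} = 4 + 3 = 7$)
$U{\left(b \right)} = -918$ ($U{\left(b \right)} = \left(-3\right) 306 = -918$)
$W = - \frac{1}{918}$ ($W = \frac{1}{-918} = - \frac{1}{918} \approx -0.0010893$)
$\frac{1}{x{\left(I{\left(-9 \right)} \right)} + W} = \frac{1}{10 - \frac{1}{918}} = \frac{1}{\frac{9179}{918}} = \frac{918}{9179}$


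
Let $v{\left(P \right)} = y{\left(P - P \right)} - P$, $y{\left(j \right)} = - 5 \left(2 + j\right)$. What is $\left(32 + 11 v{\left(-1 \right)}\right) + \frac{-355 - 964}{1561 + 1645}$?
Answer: $- \frac{216121}{3206} \approx -67.411$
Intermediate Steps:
$y{\left(j \right)} = -10 - 5 j$
$v{\left(P \right)} = -10 - P$ ($v{\left(P \right)} = \left(-10 - 5 \left(P - P\right)\right) - P = \left(-10 - 0\right) - P = \left(-10 + 0\right) - P = -10 - P$)
$\left(32 + 11 v{\left(-1 \right)}\right) + \frac{-355 - 964}{1561 + 1645} = \left(32 + 11 \left(-10 - -1\right)\right) + \frac{-355 - 964}{1561 + 1645} = \left(32 + 11 \left(-10 + 1\right)\right) - \frac{1319}{3206} = \left(32 + 11 \left(-9\right)\right) - \frac{1319}{3206} = \left(32 - 99\right) - \frac{1319}{3206} = -67 - \frac{1319}{3206} = - \frac{216121}{3206}$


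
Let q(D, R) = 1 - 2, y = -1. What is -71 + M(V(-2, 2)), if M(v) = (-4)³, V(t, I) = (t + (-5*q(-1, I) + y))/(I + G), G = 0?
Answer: -135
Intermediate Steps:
q(D, R) = -1
V(t, I) = (4 + t)/I (V(t, I) = (t + (-5*(-1) - 1))/(I + 0) = (t + (5 - 1))/I = (t + 4)/I = (4 + t)/I)
M(v) = -64
-71 + M(V(-2, 2)) = -71 - 64 = -135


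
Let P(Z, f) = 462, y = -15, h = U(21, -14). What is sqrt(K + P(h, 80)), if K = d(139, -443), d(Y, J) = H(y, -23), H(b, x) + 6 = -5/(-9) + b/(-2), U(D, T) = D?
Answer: sqrt(16706)/6 ≈ 21.542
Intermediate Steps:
h = 21
H(b, x) = -49/9 - b/2 (H(b, x) = -6 + (-5/(-9) + b/(-2)) = -6 + (-5*(-1/9) + b*(-1/2)) = -6 + (5/9 - b/2) = -49/9 - b/2)
d(Y, J) = 37/18 (d(Y, J) = -49/9 - 1/2*(-15) = -49/9 + 15/2 = 37/18)
K = 37/18 ≈ 2.0556
sqrt(K + P(h, 80)) = sqrt(37/18 + 462) = sqrt(8353/18) = sqrt(16706)/6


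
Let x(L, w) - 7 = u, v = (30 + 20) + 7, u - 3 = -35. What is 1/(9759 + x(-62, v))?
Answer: 1/9734 ≈ 0.00010273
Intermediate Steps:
u = -32 (u = 3 - 35 = -32)
v = 57 (v = 50 + 7 = 57)
x(L, w) = -25 (x(L, w) = 7 - 32 = -25)
1/(9759 + x(-62, v)) = 1/(9759 - 25) = 1/9734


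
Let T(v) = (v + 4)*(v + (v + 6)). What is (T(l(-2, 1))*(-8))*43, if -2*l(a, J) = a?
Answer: -13760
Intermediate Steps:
l(a, J) = -a/2
T(v) = (4 + v)*(6 + 2*v) (T(v) = (4 + v)*(v + (6 + v)) = (4 + v)*(6 + 2*v))
(T(l(-2, 1))*(-8))*43 = ((24 + 2*(-1/2*(-2))**2 + 14*(-1/2*(-2)))*(-8))*43 = ((24 + 2*1**2 + 14*1)*(-8))*43 = ((24 + 2*1 + 14)*(-8))*43 = ((24 + 2 + 14)*(-8))*43 = (40*(-8))*43 = -320*43 = -13760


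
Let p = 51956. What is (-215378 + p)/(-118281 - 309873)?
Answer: 27237/71359 ≈ 0.38169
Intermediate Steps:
(-215378 + p)/(-118281 - 309873) = (-215378 + 51956)/(-118281 - 309873) = -163422/(-428154) = -163422*(-1/428154) = 27237/71359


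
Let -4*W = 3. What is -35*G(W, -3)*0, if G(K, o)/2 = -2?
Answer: 0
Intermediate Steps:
W = -¾ (W = -¼*3 = -¾ ≈ -0.75000)
G(K, o) = -4 (G(K, o) = 2*(-2) = -4)
-35*G(W, -3)*0 = -35*(-4)*0 = 140*0 = 0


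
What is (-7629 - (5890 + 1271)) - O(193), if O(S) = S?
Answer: -14983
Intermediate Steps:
(-7629 - (5890 + 1271)) - O(193) = (-7629 - (5890 + 1271)) - 1*193 = (-7629 - 1*7161) - 193 = (-7629 - 7161) - 193 = -14790 - 193 = -14983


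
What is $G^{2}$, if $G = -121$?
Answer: $14641$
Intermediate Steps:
$G^{2} = \left(-121\right)^{2} = 14641$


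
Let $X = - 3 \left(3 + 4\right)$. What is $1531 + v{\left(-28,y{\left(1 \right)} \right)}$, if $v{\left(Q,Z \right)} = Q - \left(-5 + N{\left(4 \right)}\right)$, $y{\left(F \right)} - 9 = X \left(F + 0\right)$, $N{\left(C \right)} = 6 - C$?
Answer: $1506$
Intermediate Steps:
$X = -21$ ($X = \left(-3\right) 7 = -21$)
$y{\left(F \right)} = 9 - 21 F$ ($y{\left(F \right)} = 9 - 21 \left(F + 0\right) = 9 - 21 F$)
$v{\left(Q,Z \right)} = 3 + Q$ ($v{\left(Q,Z \right)} = Q + \left(5 - \left(6 - 4\right)\right) = Q + \left(5 - 2\right) = Q + 3 = 3 + Q$)
$1531 + v{\left(-28,y{\left(1 \right)} \right)} = 1531 + \left(3 - 28\right) = 1531 - 25 = 1506$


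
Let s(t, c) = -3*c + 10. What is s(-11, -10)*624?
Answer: 24960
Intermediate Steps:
s(t, c) = 10 - 3*c
s(-11, -10)*624 = (10 - 3*(-10))*624 = (10 + 30)*624 = 40*624 = 24960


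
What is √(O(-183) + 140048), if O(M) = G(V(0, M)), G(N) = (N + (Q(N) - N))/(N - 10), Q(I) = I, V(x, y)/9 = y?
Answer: √384525380231/1657 ≈ 374.23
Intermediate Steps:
V(x, y) = 9*y
G(N) = N/(-10 + N) (G(N) = (N + (N - N))/(N - 10) = (N + 0)/(-10 + N) = N/(-10 + N))
O(M) = 9*M/(-10 + 9*M) (O(M) = (9*M)/(-10 + 9*M) = 9*M/(-10 + 9*M))
√(O(-183) + 140048) = √(9*(-183)/(-10 + 9*(-183)) + 140048) = √(9*(-183)/(-10 - 1647) + 140048) = √(9*(-183)/(-1657) + 140048) = √(9*(-183)*(-1/1657) + 140048) = √(1647/1657 + 140048) = √(232061183/1657) = √384525380231/1657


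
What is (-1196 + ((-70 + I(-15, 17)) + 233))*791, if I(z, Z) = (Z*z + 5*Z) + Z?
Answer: -938126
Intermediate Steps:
I(z, Z) = 6*Z + Z*z (I(z, Z) = (5*Z + Z*z) + Z = 6*Z + Z*z)
(-1196 + ((-70 + I(-15, 17)) + 233))*791 = (-1196 + ((-70 + 17*(6 - 15)) + 233))*791 = (-1196 + ((-70 + 17*(-9)) + 233))*791 = (-1196 + ((-70 - 153) + 233))*791 = (-1196 + (-223 + 233))*791 = (-1196 + 10)*791 = -1186*791 = -938126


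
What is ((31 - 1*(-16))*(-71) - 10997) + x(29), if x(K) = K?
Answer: -14305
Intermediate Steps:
((31 - 1*(-16))*(-71) - 10997) + x(29) = ((31 - 1*(-16))*(-71) - 10997) + 29 = ((31 + 16)*(-71) - 10997) + 29 = (47*(-71) - 10997) + 29 = (-3337 - 10997) + 29 = -14334 + 29 = -14305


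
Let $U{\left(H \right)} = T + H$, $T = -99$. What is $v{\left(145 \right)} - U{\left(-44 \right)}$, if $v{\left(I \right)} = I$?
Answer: $288$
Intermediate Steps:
$U{\left(H \right)} = -99 + H$
$v{\left(145 \right)} - U{\left(-44 \right)} = 145 - \left(-99 - 44\right) = 145 - -143 = 145 + 143 = 288$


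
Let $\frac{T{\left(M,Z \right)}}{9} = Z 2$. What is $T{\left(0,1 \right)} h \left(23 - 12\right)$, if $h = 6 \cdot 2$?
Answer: $2376$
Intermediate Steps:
$T{\left(M,Z \right)} = 18 Z$ ($T{\left(M,Z \right)} = 9 Z 2 = 9 \cdot 2 Z = 18 Z$)
$h = 12$
$T{\left(0,1 \right)} h \left(23 - 12\right) = 18 \cdot 1 \cdot 12 \left(23 - 12\right) = 18 \cdot 12 \left(23 - 12\right) = 216 \cdot 11 = 2376$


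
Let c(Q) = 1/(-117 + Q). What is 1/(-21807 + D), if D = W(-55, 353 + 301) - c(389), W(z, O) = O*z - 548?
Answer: -272/15864401 ≈ -1.7145e-5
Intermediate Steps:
W(z, O) = -548 + O*z
D = -9932897/272 (D = (-548 + (353 + 301)*(-55)) - 1/(-117 + 389) = (-548 + 654*(-55)) - 1/272 = (-548 - 35970) - 1*1/272 = -36518 - 1/272 = -9932897/272 ≈ -36518.)
1/(-21807 + D) = 1/(-21807 - 9932897/272) = 1/(-15864401/272) = -272/15864401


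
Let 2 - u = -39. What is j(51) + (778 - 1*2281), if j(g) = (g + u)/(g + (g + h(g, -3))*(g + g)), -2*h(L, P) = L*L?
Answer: -95739643/63699 ≈ -1503.0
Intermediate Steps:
u = 41 (u = 2 - 1*(-39) = 2 + 39 = 41)
h(L, P) = -L²/2 (h(L, P) = -L*L/2 = -L²/2)
j(g) = (41 + g)/(g + 2*g*(g - g²/2)) (j(g) = (g + 41)/(g + (g - g²/2)*(g + g)) = (41 + g)/(g + (g - g²/2)*(2*g)) = (41 + g)/(g + 2*g*(g - g²/2)))
j(51) + (778 - 1*2281) = (41 + 51)/(51*(1 - 1*51² + 2*51)) + (778 - 1*2281) = (1/51)*92/(1 - 1*2601 + 102) + (778 - 2281) = (1/51)*92/(1 - 2601 + 102) - 1503 = (1/51)*92/(-2498) - 1503 = (1/51)*(-1/2498)*92 - 1503 = -46/63699 - 1503 = -95739643/63699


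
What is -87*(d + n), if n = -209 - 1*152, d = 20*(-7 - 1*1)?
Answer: 45327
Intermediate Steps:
d = -160 (d = 20*(-7 - 1) = 20*(-8) = -160)
n = -361 (n = -209 - 152 = -361)
-87*(d + n) = -87*(-160 - 361) = -87*(-521) = 45327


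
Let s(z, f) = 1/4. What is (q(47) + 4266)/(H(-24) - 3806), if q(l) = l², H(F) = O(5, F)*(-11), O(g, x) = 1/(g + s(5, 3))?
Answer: -27195/15994 ≈ -1.7003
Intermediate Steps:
s(z, f) = ¼
O(g, x) = 1/(¼ + g) (O(g, x) = 1/(g + ¼) = 1/(¼ + g))
H(F) = -44/21 (H(F) = (4/(1 + 4*5))*(-11) = (4/(1 + 20))*(-11) = (4/21)*(-11) = -44/21)
(q(47) + 4266)/(H(-24) - 3806) = (47² + 4266)/(-44/21 - 3806) = (2209 + 4266)/(-79970/21) = 6475*(-21/79970) = -27195/15994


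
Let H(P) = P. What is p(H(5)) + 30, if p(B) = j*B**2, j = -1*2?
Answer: -20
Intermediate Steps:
j = -2
p(B) = -2*B**2
p(H(5)) + 30 = -2*5**2 + 30 = -2*25 + 30 = -50 + 30 = -20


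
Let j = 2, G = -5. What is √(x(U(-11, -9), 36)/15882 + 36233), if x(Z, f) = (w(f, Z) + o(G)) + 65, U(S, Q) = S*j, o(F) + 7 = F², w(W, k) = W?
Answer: 5*√365573543610/15882 ≈ 190.35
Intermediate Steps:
o(F) = -7 + F²
U(S, Q) = 2*S (U(S, Q) = S*2 = 2*S)
x(Z, f) = 83 + f (x(Z, f) = (f + (-7 + (-5)²)) + 65 = (f + (-7 + 25)) + 65 = (f + 18) + 65 = (18 + f) + 65 = 83 + f)
√(x(U(-11, -9), 36)/15882 + 36233) = √((83 + 36)/15882 + 36233) = √(119*(1/15882) + 36233) = √(119/15882 + 36233) = √(575452625/15882) = 5*√365573543610/15882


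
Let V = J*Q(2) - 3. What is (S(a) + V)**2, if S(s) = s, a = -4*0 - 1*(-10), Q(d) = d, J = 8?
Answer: 529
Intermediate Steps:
a = 10 (a = 0 + 10 = 10)
V = 13 (V = 8*2 - 3 = 16 - 3 = 13)
(S(a) + V)**2 = (10 + 13)**2 = 23**2 = 529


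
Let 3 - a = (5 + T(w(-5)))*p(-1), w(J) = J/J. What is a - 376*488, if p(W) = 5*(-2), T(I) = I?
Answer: -183425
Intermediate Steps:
w(J) = 1
p(W) = -10
a = 63 (a = 3 - (5 + 1)*(-10) = 3 - 6*(-10) = 3 - 1*(-60) = 3 + 60 = 63)
a - 376*488 = 63 - 376*488 = 63 - 183488 = -183425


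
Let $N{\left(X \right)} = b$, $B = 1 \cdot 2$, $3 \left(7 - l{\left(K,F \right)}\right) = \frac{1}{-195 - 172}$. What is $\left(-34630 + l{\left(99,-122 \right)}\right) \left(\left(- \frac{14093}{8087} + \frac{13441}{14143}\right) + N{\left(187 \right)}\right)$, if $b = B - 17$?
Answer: $\frac{22951198761729778}{41975419847} \approx 5.4678 \cdot 10^{5}$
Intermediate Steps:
$l{\left(K,F \right)} = \frac{7708}{1101}$ ($l{\left(K,F \right)} = 7 - \frac{1}{3 \left(-195 - 172\right)} = 7 - \frac{1}{3 \left(-367\right)} = 7 - - \frac{1}{1101} = 7 + \frac{1}{1101} = \frac{7708}{1101}$)
$B = 2$
$b = -15$ ($b = 2 - 17 = -15$)
$N{\left(X \right)} = -15$
$\left(-34630 + l{\left(99,-122 \right)}\right) \left(\left(- \frac{14093}{8087} + \frac{13441}{14143}\right) + N{\left(187 \right)}\right) = \left(-34630 + \frac{7708}{1101}\right) \left(\left(- \frac{14093}{8087} + \frac{13441}{14143}\right) - 15\right) = - \frac{38119922 \left(\left(\left(-14093\right) \frac{1}{8087} + 13441 \cdot \frac{1}{14143}\right) - 15\right)}{1101} = - \frac{38119922 \left(\left(- \frac{14093}{8087} + \frac{13441}{14143}\right) - 15\right)}{1101} = - \frac{38119922 \left(- \frac{90619932}{114374441} - 15\right)}{1101} = \left(- \frac{38119922}{1101}\right) \left(- \frac{1806236547}{114374441}\right) = \frac{22951198761729778}{41975419847}$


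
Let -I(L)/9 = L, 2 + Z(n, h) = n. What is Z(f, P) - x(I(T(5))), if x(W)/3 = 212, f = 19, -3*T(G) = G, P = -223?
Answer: -619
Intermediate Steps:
T(G) = -G/3
Z(n, h) = -2 + n
I(L) = -9*L
x(W) = 636 (x(W) = 3*212 = 636)
Z(f, P) - x(I(T(5))) = (-2 + 19) - 1*636 = 17 - 636 = -619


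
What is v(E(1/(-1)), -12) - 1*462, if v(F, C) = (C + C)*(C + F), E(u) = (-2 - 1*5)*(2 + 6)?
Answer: 1170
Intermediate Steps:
E(u) = -56 (E(u) = (-2 - 5)*8 = -7*8 = -56)
v(F, C) = 2*C*(C + F) (v(F, C) = (2*C)*(C + F) = 2*C*(C + F))
v(E(1/(-1)), -12) - 1*462 = 2*(-12)*(-12 - 56) - 1*462 = 2*(-12)*(-68) - 462 = 1632 - 462 = 1170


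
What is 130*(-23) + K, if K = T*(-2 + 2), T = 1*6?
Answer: -2990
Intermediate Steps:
T = 6
K = 0 (K = 6*(-2 + 2) = 6*0 = 0)
130*(-23) + K = 130*(-23) + 0 = -2990 + 0 = -2990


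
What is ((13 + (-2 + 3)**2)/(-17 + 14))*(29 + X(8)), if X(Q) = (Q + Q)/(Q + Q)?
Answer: -140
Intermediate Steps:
X(Q) = 1 (X(Q) = (2*Q)/((2*Q)) = (2*Q)*(1/(2*Q)) = 1)
((13 + (-2 + 3)**2)/(-17 + 14))*(29 + X(8)) = ((13 + (-2 + 3)**2)/(-17 + 14))*(29 + 1) = ((13 + 1**2)/(-3))*30 = ((13 + 1)*(-1/3))*30 = (14*(-1/3))*30 = -14/3*30 = -140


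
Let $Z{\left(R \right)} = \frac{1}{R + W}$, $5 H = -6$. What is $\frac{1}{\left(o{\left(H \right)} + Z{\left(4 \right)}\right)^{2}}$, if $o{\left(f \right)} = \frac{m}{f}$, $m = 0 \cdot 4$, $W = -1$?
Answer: $9$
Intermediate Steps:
$H = - \frac{6}{5}$ ($H = \frac{1}{5} \left(-6\right) = - \frac{6}{5} \approx -1.2$)
$m = 0$
$Z{\left(R \right)} = \frac{1}{-1 + R}$ ($Z{\left(R \right)} = \frac{1}{R - 1} = \frac{1}{-1 + R}$)
$o{\left(f \right)} = 0$ ($o{\left(f \right)} = \frac{0}{f} = 0$)
$\frac{1}{\left(o{\left(H \right)} + Z{\left(4 \right)}\right)^{2}} = \frac{1}{\left(0 + \frac{1}{-1 + 4}\right)^{2}} = \frac{1}{\left(0 + \frac{1}{3}\right)^{2}} = \frac{1}{\left(\frac{1}{3}\right)^{2}} = \frac{1}{\frac{1}{9}} = 9$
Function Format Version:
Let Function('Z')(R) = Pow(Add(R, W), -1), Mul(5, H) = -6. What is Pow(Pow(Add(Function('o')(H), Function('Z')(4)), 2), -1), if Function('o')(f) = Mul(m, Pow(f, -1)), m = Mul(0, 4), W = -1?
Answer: 9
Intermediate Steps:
H = Rational(-6, 5) (H = Mul(Rational(1, 5), -6) = Rational(-6, 5) ≈ -1.2000)
m = 0
Function('Z')(R) = Pow(Add(-1, R), -1) (Function('Z')(R) = Pow(Add(R, -1), -1) = Pow(Add(-1, R), -1))
Function('o')(f) = 0 (Function('o')(f) = Mul(0, Pow(f, -1)) = 0)
Pow(Pow(Add(Function('o')(H), Function('Z')(4)), 2), -1) = Pow(Pow(Add(0, Pow(Add(-1, 4), -1)), 2), -1) = Pow(Pow(Add(0, Pow(3, -1)), 2), -1) = Pow(Pow(Add(0, Rational(1, 3)), 2), -1) = Pow(Pow(Rational(1, 3), 2), -1) = Pow(Rational(1, 9), -1) = 9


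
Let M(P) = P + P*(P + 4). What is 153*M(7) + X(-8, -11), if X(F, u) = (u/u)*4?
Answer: 12856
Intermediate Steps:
X(F, u) = 4 (X(F, u) = 1*4 = 4)
M(P) = P + P*(4 + P)
153*M(7) + X(-8, -11) = 153*(7*(5 + 7)) + 4 = 153*(7*12) + 4 = 153*84 + 4 = 12852 + 4 = 12856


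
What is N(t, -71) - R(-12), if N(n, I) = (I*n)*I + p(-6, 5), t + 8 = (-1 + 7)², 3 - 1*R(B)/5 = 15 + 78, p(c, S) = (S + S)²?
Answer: 141698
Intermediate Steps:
p(c, S) = 4*S² (p(c, S) = (2*S)² = 4*S²)
R(B) = -450 (R(B) = 15 - 5*(15 + 78) = 15 - 5*93 = 15 - 465 = -450)
t = 28 (t = -8 + (-1 + 7)² = -8 + 6² = -8 + 36 = 28)
N(n, I) = 100 + n*I² (N(n, I) = (I*n)*I + 4*5² = n*I² + 4*25 = n*I² + 100 = 100 + n*I²)
N(t, -71) - R(-12) = (100 + 28*(-71)²) - 1*(-450) = (100 + 28*5041) + 450 = (100 + 141148) + 450 = 141248 + 450 = 141698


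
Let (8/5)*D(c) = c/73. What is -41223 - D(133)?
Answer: -24074897/584 ≈ -41224.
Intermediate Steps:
D(c) = 5*c/584 (D(c) = 5*(c/73)/8 = 5*c/584)
-41223 - D(133) = -41223 - 5*133/584 = -41223 - 1*665/584 = -41223 - 665/584 = -24074897/584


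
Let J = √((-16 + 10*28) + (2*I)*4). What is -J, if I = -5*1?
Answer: -4*√14 ≈ -14.967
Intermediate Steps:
I = -5
J = 4*√14 (J = √((-16 + 10*28) + (2*(-5))*4) = √((-16 + 280) - 10*4) = √(264 - 40) = √224 = 4*√14 ≈ 14.967)
-J = -4*√14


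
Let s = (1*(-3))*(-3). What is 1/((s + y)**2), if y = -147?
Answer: 1/19044 ≈ 5.2510e-5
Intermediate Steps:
s = 9 (s = -3*(-3) = 9)
1/((s + y)**2) = 1/((9 - 147)**2) = 1/((-138)**2) = 1/19044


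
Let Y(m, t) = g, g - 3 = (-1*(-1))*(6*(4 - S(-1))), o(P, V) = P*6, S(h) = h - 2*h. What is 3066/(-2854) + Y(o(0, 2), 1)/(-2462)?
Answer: -3804213/3513274 ≈ -1.0828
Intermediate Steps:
S(h) = -h
o(P, V) = 6*P
g = 21 (g = 3 + (-1*(-1))*(6*(4 - (-1)*(-1))) = 3 + 1*(6*(4 - 1*1)) = 3 + 1*(6*(4 - 1)) = 3 + 1*(6*3) = 3 + 1*18 = 3 + 18 = 21)
Y(m, t) = 21
3066/(-2854) + Y(o(0, 2), 1)/(-2462) = 3066/(-2854) + 21/(-2462) = 3066*(-1/2854) + 21*(-1/2462) = -1533/1427 - 21/2462 = -3804213/3513274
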